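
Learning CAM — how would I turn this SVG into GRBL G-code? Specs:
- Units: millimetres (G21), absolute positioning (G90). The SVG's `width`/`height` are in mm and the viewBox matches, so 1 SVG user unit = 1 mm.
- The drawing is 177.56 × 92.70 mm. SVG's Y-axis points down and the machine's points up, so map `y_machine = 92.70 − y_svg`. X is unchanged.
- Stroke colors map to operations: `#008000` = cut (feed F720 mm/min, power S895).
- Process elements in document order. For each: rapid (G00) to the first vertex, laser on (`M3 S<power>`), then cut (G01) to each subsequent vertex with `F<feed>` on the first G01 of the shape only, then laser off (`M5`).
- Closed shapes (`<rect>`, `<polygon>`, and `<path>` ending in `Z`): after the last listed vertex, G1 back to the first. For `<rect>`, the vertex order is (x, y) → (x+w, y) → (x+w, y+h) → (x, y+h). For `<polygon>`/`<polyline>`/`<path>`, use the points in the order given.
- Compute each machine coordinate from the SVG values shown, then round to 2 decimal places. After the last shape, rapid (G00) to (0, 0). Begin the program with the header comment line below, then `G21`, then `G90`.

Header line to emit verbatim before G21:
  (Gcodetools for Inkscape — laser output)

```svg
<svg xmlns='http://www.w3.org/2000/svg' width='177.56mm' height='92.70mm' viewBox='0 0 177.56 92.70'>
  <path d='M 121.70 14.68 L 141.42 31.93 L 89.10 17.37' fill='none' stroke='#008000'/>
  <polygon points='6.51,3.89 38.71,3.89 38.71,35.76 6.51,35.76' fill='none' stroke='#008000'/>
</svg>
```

(Gcodetools for Inkscape — laser output)
G21
G90
G00 X121.70 Y78.02
M3 S895
G01 X141.42 Y60.77 F720
G01 X89.10 Y75.33
M5
G00 X6.51 Y88.81
M3 S895
G01 X38.71 Y88.81 F720
G01 X38.71 Y56.94
G01 X6.51 Y56.94
G01 X6.51 Y88.81
M5
G00 X0.00 Y0.00

viewBox `0 0 177.56 92.70` with mm width/height → 1 unit = 1 mm. Flip: y_m = 92.70 − y_svg.

**Shape 1** — `<path>` open polyline, stroke `#008000` → cut (S895, F720). Machine vertices: (121.70,78.02) → (141.42,60.77) → (89.10,75.33). Open path.

**Shape 2** — `<polygon>` rectangle, stroke `#008000` → cut (S895, F720). Machine vertices: (6.51,88.81) → (38.71,88.81) → (38.71,56.94) → (6.51,56.94) → (6.51,88.81). Closed: final G1 returns to the first vertex.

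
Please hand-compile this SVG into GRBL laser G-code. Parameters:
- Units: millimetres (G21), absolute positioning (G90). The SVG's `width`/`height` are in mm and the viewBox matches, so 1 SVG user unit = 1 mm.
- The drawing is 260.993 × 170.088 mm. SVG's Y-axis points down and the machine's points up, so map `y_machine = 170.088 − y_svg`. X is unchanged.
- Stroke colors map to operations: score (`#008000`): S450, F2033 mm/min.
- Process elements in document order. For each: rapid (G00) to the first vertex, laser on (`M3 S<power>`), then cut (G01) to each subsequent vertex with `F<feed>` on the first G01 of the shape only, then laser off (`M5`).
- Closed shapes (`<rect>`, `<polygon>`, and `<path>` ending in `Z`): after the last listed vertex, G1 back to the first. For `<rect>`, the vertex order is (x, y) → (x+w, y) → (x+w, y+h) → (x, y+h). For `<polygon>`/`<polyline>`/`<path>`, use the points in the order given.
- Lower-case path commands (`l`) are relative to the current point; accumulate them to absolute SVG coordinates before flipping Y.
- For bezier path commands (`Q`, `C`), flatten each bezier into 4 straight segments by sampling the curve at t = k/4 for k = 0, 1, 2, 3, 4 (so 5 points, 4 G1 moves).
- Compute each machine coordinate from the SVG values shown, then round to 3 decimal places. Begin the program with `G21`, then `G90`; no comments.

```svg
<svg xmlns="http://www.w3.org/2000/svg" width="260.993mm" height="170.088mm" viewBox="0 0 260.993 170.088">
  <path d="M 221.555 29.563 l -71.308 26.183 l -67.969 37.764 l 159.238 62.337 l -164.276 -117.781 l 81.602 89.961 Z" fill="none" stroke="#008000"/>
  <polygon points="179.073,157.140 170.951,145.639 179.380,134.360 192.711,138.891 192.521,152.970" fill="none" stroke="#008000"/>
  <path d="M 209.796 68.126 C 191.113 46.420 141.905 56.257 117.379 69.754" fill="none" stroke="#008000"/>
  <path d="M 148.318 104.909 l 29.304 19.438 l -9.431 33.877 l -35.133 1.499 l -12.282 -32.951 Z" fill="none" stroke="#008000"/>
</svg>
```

G21
G90
G00 X221.555 Y140.525
M3 S450
G01 X150.247 Y114.342 F2033
G01 X82.278 Y76.578
G01 X241.516 Y14.241
G01 X77.240 Y132.022
G01 X158.842 Y42.061
G01 X221.555 Y140.525
M5
G00 X179.073 Y12.948
M3 S450
G01 X170.951 Y24.449 F2033
G01 X179.380 Y35.728
G01 X192.711 Y31.197
G01 X192.521 Y17.118
G01 X179.073 Y12.948
M5
G00 X209.796 Y101.962
M3 S450
G01 X190.923 Y112.763 F2033
G01 X165.779 Y114.349
G01 X139.539 Y109.335
G01 X117.379 Y100.334
M5
G00 X148.318 Y65.179
M3 S450
G01 X177.622 Y45.741 F2033
G01 X168.191 Y11.864
G01 X133.058 Y10.365
G01 X120.776 Y43.316
G01 X148.318 Y65.179
M5

Since the viewBox matches the mm dimensions, user units are millimetres directly. The only transform is the Y-flip y_m = 170.088 − y_svg.

Shape 1 is a closed polygon drawn with `<path>`. Its stroke #008000 means score at S450, F2033. After flipping Y the toolpath is (221.555,140.525) → (150.247,114.342) → (82.278,76.578) → (241.516,14.241) → (77.240,132.022) → (158.842,42.061) → (221.555,140.525), returning to the start.

Shape 2 is a regular polygon drawn with `<polygon>`. Its stroke #008000 means score at S450, F2033. After flipping Y the toolpath is (179.073,12.948) → (170.951,24.449) → (179.380,35.728) → (192.711,31.197) → (192.521,17.118) → (179.073,12.948), returning to the start.

Shape 3 is a cubic bezier drawn with `<path>`. Its stroke #008000 means score at S450, F2033. After flipping Y the toolpath is (209.796,101.962) → (190.923,112.763) → (165.779,114.349) → (139.539,109.335) → (117.379,100.334).

Shape 4 is a regular polygon drawn with `<path>`. Its stroke #008000 means score at S450, F2033. After flipping Y the toolpath is (148.318,65.179) → (177.622,45.741) → (168.191,11.864) → (133.058,10.365) → (120.776,43.316) → (148.318,65.179), returning to the start.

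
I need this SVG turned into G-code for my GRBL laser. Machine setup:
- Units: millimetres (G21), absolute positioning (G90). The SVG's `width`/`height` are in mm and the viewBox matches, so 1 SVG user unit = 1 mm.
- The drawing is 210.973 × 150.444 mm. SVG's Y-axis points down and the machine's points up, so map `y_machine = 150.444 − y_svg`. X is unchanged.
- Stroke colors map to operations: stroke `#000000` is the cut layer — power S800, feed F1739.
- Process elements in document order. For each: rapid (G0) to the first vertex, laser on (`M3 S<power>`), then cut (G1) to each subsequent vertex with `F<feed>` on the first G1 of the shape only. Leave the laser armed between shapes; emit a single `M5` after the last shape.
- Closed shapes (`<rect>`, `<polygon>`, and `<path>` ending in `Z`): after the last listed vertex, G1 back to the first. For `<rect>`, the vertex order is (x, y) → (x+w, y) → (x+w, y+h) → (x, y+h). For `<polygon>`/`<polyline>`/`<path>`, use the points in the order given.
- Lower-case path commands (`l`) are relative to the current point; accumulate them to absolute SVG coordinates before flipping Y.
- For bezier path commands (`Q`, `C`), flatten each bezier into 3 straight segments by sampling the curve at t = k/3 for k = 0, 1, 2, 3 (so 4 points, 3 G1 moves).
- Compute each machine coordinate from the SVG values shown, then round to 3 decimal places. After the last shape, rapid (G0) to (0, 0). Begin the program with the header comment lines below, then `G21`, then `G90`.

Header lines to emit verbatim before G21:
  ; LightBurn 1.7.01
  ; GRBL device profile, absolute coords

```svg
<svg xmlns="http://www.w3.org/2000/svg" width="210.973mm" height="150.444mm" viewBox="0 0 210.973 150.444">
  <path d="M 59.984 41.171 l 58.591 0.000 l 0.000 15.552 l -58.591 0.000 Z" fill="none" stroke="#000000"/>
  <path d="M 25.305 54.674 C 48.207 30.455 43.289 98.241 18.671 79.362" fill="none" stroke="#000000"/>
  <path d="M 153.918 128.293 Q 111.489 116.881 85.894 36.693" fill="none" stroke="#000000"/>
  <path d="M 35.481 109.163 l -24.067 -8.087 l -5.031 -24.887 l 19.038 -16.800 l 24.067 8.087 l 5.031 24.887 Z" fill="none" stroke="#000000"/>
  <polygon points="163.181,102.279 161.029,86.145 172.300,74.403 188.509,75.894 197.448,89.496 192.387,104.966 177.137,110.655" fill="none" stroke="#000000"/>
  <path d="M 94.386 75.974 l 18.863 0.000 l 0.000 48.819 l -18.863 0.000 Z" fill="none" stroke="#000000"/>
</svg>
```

; LightBurn 1.7.01
; GRBL device profile, absolute coords
G21
G90
G0 X59.984 Y109.273
M3 S800
G1 X118.575 Y109.273 F1739
G1 X118.575 Y93.721
G1 X59.984 Y93.721
G1 X59.984 Y109.273
G0 X25.305 Y95.770
M3 S800
G1 X39.234 Y95.938 F1739
G1 X36.422 Y74.474
G1 X18.671 Y71.082
G0 X153.918 Y22.151
M3 S800
G1 X127.502 Y37.401 F1739
G1 X104.828 Y67.934
G1 X85.894 Y113.751
G0 X35.481 Y41.281
M3 S800
G1 X11.414 Y49.368 F1739
G1 X6.383 Y74.255
G1 X25.421 Y91.055
G1 X49.488 Y82.968
G1 X54.519 Y58.081
G1 X35.481 Y41.281
G0 X163.181 Y48.165
M3 S800
G1 X161.029 Y64.299 F1739
G1 X172.300 Y76.041
G1 X188.509 Y74.550
G1 X197.448 Y60.948
G1 X192.387 Y45.478
G1 X177.137 Y39.789
G1 X163.181 Y48.165
G0 X94.386 Y74.470
M3 S800
G1 X113.249 Y74.470 F1739
G1 X113.249 Y25.651
G1 X94.386 Y25.651
G1 X94.386 Y74.470
M5
G0 X0.000 Y0.000

1 u = 1 mm; y_m = 150.444 − y.

[1] `<path>` rectangle, #000000→cut S800 F1739: (59.984,109.273) → (118.575,109.273) → (118.575,93.721) → (59.984,93.721) → (59.984,109.273) (closed)

[2] `<path>` cubic bezier, #000000→cut S800 F1739: (25.305,95.770) → (39.234,95.938) → (36.422,74.474) → (18.671,71.082)

[3] `<path>` quadratic bezier, #000000→cut S800 F1739: (153.918,22.151) → (127.502,37.401) → (104.828,67.934) → (85.894,113.751)

[4] `<path>` regular polygon, #000000→cut S800 F1739: (35.481,41.281) → (11.414,49.368) → (6.383,74.255) → (25.421,91.055) → (49.488,82.968) → (54.519,58.081) → (35.481,41.281) (closed)

[5] `<polygon>` regular polygon, #000000→cut S800 F1739: (163.181,48.165) → (161.029,64.299) → (172.300,76.041) → (188.509,74.550) → (197.448,60.948) → (192.387,45.478) → (177.137,39.789) → (163.181,48.165) (closed)

[6] `<path>` rectangle, #000000→cut S800 F1739: (94.386,74.470) → (113.249,74.470) → (113.249,25.651) → (94.386,25.651) → (94.386,74.470) (closed)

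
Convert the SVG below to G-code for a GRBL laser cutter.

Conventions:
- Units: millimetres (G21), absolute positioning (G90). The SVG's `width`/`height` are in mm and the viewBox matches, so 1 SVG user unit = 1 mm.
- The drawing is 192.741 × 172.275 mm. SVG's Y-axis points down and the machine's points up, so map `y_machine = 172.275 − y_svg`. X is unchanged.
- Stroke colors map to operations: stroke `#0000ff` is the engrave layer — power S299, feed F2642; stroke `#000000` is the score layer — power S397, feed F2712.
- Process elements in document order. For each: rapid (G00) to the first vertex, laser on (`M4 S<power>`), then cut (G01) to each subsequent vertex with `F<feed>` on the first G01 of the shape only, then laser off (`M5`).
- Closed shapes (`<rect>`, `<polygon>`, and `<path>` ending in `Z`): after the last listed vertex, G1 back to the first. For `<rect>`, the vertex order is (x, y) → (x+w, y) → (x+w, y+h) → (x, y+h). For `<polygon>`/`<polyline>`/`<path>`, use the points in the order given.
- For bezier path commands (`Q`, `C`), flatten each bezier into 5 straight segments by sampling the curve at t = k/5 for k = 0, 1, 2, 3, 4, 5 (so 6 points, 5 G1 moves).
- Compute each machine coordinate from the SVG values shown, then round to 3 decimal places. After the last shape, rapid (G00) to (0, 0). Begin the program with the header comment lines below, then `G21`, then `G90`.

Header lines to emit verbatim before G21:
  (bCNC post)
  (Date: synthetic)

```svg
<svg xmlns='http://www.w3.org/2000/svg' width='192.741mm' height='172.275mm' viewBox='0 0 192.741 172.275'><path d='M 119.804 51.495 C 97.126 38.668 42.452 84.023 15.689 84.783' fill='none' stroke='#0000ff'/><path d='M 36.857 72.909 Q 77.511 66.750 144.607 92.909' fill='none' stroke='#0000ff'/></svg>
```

(bCNC post)
(Date: synthetic)
G21
G90
G00 X119.804 Y120.780
M4 S299
G01 X102.837 Y122.317 F2642
G01 X81.066 Y114.823
G01 X57.368 Y103.232
G01 X34.617 Y92.477
G01 X15.689 Y87.492
M5
G00 X36.857 Y99.366
M4 S299
G01 X54.176 Y100.537 F2642
G01 X73.611 Y99.122
G01 X95.161 Y95.122
G01 X118.826 Y88.537
G01 X144.607 Y79.366
M5
G00 X0.000 Y0.000

viewBox `0 0 192.741 172.275` with mm width/height → 1 unit = 1 mm. Flip: y_m = 172.275 − y_svg.

**Shape 1** — `<path>` cubic bezier, stroke `#0000ff` → engrave (S299, F2642). Control points (SVG): P0=(119.804,51.495), P1=(97.126,38.668), P2=(42.452,84.023), P3=(15.689,84.783); sampled at t=k/5. Machine vertices: (119.804,120.780) → (102.837,122.317) → (81.066,114.823) → (57.368,103.232) → (34.617,92.477) → (15.689,87.492). Open path.

**Shape 2** — `<path>` quadratic bezier, stroke `#0000ff` → engrave (S299, F2642). Control points (SVG): P0=(36.857,72.909), P1=(77.511,66.750), P2=(144.607,92.909); sampled at t=k/5. Machine vertices: (36.857,99.366) → (54.176,100.537) → (73.611,99.122) → (95.161,95.122) → (118.826,88.537) → (144.607,79.366). Open path.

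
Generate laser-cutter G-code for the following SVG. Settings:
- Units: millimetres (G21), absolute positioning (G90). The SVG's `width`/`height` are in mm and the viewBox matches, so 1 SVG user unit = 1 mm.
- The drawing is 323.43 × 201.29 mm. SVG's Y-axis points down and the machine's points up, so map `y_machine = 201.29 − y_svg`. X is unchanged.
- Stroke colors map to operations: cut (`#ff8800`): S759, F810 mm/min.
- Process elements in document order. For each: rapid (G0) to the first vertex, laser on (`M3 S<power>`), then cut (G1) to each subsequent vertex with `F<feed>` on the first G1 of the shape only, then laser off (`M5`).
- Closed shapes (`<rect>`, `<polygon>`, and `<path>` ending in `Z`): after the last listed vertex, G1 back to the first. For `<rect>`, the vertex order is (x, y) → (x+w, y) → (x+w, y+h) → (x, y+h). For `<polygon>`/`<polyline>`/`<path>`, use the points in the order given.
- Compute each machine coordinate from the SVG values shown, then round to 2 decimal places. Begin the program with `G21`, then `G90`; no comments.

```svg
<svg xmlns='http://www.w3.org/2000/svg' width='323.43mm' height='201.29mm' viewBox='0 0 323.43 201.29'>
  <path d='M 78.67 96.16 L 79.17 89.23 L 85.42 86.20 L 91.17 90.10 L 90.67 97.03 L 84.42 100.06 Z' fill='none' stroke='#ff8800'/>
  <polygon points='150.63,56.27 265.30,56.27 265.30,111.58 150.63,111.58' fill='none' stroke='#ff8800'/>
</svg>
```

G21
G90
G0 X78.67 Y105.13
M3 S759
G1 X79.17 Y112.06 F810
G1 X85.42 Y115.09
G1 X91.17 Y111.19
G1 X90.67 Y104.26
G1 X84.42 Y101.23
G1 X78.67 Y105.13
M5
G0 X150.63 Y145.02
M3 S759
G1 X265.30 Y145.02 F810
G1 X265.30 Y89.71
G1 X150.63 Y89.71
G1 X150.63 Y145.02
M5

1 u = 1 mm; y_m = 201.29 − y.

[1] `<path>` regular polygon, #ff8800→cut S759 F810: (78.67,105.13) → (79.17,112.06) → (85.42,115.09) → (91.17,111.19) → (90.67,104.26) → (84.42,101.23) → (78.67,105.13) (closed)

[2] `<polygon>` rectangle, #ff8800→cut S759 F810: (150.63,145.02) → (265.30,145.02) → (265.30,89.71) → (150.63,89.71) → (150.63,145.02) (closed)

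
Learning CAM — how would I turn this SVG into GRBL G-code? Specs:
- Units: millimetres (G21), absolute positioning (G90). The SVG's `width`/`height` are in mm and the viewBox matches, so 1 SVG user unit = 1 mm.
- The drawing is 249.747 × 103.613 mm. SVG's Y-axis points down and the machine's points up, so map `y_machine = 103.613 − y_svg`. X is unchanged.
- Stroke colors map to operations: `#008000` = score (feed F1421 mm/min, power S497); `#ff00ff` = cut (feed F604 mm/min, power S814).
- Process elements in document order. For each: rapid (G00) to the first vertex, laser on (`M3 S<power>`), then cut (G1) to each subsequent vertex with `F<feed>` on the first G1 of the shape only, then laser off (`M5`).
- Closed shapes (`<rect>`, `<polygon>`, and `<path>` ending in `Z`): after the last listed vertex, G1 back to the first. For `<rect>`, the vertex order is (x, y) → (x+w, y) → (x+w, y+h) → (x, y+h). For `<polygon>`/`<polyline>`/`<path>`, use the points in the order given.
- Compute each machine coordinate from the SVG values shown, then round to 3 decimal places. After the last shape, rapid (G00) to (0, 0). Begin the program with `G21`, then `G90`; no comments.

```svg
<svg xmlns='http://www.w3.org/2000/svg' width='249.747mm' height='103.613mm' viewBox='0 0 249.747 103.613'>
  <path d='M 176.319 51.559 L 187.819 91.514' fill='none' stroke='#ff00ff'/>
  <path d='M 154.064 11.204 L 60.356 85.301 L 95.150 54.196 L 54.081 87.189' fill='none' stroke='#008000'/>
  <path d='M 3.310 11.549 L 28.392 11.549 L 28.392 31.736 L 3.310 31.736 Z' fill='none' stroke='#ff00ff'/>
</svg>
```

1 u = 1 mm; y_m = 103.613 − y.

[1] `<path>` line segment, #ff00ff→cut S814 F604: (176.319,52.054) → (187.819,12.099)

[2] `<path>` open polyline, #008000→score S497 F1421: (154.064,92.409) → (60.356,18.312) → (95.150,49.417) → (54.081,16.424)

[3] `<path>` rectangle, #ff00ff→cut S814 F604: (3.310,92.064) → (28.392,92.064) → (28.392,71.877) → (3.310,71.877) → (3.310,92.064) (closed)

G21
G90
G00 X176.319 Y52.054
M3 S814
G1 X187.819 Y12.099 F604
M5
G00 X154.064 Y92.409
M3 S497
G1 X60.356 Y18.312 F1421
G1 X95.150 Y49.417
G1 X54.081 Y16.424
M5
G00 X3.310 Y92.064
M3 S814
G1 X28.392 Y92.064 F604
G1 X28.392 Y71.877
G1 X3.310 Y71.877
G1 X3.310 Y92.064
M5
G00 X0.000 Y0.000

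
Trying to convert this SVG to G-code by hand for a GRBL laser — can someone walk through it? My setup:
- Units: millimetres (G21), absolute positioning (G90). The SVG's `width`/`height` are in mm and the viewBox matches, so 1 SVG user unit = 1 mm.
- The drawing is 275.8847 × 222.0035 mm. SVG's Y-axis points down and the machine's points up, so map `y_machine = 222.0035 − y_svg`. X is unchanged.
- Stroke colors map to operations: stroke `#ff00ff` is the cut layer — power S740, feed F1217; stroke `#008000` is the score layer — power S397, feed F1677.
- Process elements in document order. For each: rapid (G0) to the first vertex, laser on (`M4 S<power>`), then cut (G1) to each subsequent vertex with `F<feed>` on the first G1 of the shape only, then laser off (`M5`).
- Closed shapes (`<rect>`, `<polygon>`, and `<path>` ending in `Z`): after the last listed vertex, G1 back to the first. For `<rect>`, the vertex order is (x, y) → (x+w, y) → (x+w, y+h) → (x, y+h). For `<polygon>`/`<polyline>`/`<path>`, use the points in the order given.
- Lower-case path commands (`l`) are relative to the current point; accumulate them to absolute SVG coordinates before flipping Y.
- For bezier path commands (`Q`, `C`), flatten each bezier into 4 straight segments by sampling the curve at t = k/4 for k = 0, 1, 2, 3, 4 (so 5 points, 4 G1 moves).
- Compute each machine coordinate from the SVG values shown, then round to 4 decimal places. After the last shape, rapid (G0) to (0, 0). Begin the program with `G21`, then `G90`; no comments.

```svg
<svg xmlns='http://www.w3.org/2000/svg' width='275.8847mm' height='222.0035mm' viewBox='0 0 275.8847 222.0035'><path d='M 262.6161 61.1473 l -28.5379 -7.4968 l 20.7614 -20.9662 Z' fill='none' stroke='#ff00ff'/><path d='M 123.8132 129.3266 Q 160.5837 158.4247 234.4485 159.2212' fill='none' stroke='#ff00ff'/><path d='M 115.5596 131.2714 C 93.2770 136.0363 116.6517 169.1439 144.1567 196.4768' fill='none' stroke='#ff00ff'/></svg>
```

G21
G90
G0 X262.6161 Y160.8562
M4 S740
G1 X234.0782 Y168.3530 F1217
G1 X254.8396 Y189.3192
G1 X262.6161 Y160.8562
M5
G0 X123.8132 Y92.6769
M4 S740
G1 X144.5168 Y79.8967 F1217
G1 X169.8573 Y70.6542
G1 X199.8345 Y64.9494
G1 X234.4485 Y62.7823
M5
G0 X115.5596 Y90.7321
M4 S740
G1 X106.7595 Y82.3773 F1217
G1 X111.1878 Y66.5924
G1 X124.9512 Y46.5760
G1 X144.1567 Y25.5267
M5
G0 X0.0000 Y0.0000

Since the viewBox matches the mm dimensions, user units are millimetres directly. The only transform is the Y-flip y_m = 222.0035 − y_svg.

Shape 1 is a regular polygon drawn with `<path>`. Its stroke #ff00ff means cut at S740, F1217. After flipping Y the toolpath is (262.6161,160.8562) → (234.0782,168.3530) → (254.8396,189.3192) → (262.6161,160.8562), returning to the start.

Shape 2 is a quadratic bezier drawn with `<path>`. Its stroke #ff00ff means cut at S740, F1217. After flipping Y the toolpath is (123.8132,92.6769) → (144.5168,79.8967) → (169.8573,70.6542) → (199.8345,64.9494) → (234.4485,62.7823).

Shape 3 is a cubic bezier drawn with `<path>`. Its stroke #ff00ff means cut at S740, F1217. After flipping Y the toolpath is (115.5596,90.7321) → (106.7595,82.3773) → (111.1878,66.5924) → (124.9512,46.5760) → (144.1567,25.5267).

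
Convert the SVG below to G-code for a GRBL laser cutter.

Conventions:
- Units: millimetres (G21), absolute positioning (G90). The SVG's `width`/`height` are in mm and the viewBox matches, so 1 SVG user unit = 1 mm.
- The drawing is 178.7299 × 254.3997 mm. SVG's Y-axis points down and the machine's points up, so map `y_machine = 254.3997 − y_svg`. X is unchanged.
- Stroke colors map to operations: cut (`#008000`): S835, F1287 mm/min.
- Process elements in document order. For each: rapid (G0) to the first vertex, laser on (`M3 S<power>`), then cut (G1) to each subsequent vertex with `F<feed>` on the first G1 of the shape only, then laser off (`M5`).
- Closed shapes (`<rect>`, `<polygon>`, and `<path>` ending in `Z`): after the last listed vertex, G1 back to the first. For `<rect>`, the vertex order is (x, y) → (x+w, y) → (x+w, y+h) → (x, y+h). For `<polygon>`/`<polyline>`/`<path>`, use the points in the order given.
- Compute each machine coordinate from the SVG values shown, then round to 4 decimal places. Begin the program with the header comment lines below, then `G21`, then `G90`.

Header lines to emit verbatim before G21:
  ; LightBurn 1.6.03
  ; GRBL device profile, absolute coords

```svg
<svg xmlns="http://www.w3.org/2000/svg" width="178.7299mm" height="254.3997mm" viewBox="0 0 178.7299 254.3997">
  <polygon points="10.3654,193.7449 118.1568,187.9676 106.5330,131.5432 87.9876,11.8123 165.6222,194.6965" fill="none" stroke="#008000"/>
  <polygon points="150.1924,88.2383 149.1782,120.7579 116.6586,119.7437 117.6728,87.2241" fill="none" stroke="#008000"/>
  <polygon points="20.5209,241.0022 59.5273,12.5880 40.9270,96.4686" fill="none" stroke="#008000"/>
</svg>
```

; LightBurn 1.6.03
; GRBL device profile, absolute coords
G21
G90
G0 X10.3654 Y60.6548
M3 S835
G1 X118.1568 Y66.4321 F1287
G1 X106.5330 Y122.8565
G1 X87.9876 Y242.5874
G1 X165.6222 Y59.7032
G1 X10.3654 Y60.6548
M5
G0 X150.1924 Y166.1614
M3 S835
G1 X149.1782 Y133.6418 F1287
G1 X116.6586 Y134.6560
G1 X117.6728 Y167.1756
G1 X150.1924 Y166.1614
M5
G0 X20.5209 Y13.3975
M3 S835
G1 X59.5273 Y241.8117 F1287
G1 X40.9270 Y157.9311
G1 X20.5209 Y13.3975
M5

1 u = 1 mm; y_m = 254.3997 − y.

[1] `<polygon>` closed polygon, #008000→cut S835 F1287: (10.3654,60.6548) → (118.1568,66.4321) → (106.5330,122.8565) → (87.9876,242.5874) → (165.6222,59.7032) → (10.3654,60.6548) (closed)

[2] `<polygon>` regular polygon, #008000→cut S835 F1287: (150.1924,166.1614) → (149.1782,133.6418) → (116.6586,134.6560) → (117.6728,167.1756) → (150.1924,166.1614) (closed)

[3] `<polygon>` closed polygon, #008000→cut S835 F1287: (20.5209,13.3975) → (59.5273,241.8117) → (40.9270,157.9311) → (20.5209,13.3975) (closed)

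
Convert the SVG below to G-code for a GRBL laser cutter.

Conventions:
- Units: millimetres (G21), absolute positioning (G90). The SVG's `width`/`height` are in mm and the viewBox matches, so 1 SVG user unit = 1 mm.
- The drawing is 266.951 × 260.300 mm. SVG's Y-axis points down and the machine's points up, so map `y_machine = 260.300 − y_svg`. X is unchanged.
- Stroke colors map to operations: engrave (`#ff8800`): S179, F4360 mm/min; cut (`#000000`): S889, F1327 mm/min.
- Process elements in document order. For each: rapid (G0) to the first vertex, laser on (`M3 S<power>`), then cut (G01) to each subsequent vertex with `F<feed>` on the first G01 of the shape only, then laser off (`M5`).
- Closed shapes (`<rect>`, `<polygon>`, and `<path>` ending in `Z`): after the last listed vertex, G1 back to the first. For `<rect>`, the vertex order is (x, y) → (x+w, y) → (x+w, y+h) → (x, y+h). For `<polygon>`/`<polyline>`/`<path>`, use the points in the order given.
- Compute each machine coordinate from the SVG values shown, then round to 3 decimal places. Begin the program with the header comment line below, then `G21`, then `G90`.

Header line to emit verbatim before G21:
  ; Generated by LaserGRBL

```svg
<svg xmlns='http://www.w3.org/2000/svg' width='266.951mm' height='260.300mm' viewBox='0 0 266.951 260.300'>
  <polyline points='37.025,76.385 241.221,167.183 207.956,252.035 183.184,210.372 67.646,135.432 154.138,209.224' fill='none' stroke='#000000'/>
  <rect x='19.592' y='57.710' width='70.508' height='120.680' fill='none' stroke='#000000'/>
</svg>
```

; Generated by LaserGRBL
G21
G90
G0 X37.025 Y183.915
M3 S889
G01 X241.221 Y93.117 F1327
G01 X207.956 Y8.265
G01 X183.184 Y49.928
G01 X67.646 Y124.868
G01 X154.138 Y51.076
M5
G0 X19.592 Y202.590
M3 S889
G01 X90.100 Y202.590 F1327
G01 X90.100 Y81.910
G01 X19.592 Y81.910
G01 X19.592 Y202.590
M5

Since the viewBox matches the mm dimensions, user units are millimetres directly. The only transform is the Y-flip y_m = 260.300 − y_svg.

Shape 1 is a open polyline drawn with `<polyline>`. Its stroke #000000 means cut at S889, F1327. After flipping Y the toolpath is (37.025,183.915) → (241.221,93.117) → (207.956,8.265) → (183.184,49.928) → (67.646,124.868) → (154.138,51.076).

Shape 2 is a rectangle drawn with `<rect>`. Its stroke #000000 means cut at S889, F1327. After flipping Y the toolpath is (19.592,202.590) → (90.100,202.590) → (90.100,81.910) → (19.592,81.910) → (19.592,202.590), returning to the start.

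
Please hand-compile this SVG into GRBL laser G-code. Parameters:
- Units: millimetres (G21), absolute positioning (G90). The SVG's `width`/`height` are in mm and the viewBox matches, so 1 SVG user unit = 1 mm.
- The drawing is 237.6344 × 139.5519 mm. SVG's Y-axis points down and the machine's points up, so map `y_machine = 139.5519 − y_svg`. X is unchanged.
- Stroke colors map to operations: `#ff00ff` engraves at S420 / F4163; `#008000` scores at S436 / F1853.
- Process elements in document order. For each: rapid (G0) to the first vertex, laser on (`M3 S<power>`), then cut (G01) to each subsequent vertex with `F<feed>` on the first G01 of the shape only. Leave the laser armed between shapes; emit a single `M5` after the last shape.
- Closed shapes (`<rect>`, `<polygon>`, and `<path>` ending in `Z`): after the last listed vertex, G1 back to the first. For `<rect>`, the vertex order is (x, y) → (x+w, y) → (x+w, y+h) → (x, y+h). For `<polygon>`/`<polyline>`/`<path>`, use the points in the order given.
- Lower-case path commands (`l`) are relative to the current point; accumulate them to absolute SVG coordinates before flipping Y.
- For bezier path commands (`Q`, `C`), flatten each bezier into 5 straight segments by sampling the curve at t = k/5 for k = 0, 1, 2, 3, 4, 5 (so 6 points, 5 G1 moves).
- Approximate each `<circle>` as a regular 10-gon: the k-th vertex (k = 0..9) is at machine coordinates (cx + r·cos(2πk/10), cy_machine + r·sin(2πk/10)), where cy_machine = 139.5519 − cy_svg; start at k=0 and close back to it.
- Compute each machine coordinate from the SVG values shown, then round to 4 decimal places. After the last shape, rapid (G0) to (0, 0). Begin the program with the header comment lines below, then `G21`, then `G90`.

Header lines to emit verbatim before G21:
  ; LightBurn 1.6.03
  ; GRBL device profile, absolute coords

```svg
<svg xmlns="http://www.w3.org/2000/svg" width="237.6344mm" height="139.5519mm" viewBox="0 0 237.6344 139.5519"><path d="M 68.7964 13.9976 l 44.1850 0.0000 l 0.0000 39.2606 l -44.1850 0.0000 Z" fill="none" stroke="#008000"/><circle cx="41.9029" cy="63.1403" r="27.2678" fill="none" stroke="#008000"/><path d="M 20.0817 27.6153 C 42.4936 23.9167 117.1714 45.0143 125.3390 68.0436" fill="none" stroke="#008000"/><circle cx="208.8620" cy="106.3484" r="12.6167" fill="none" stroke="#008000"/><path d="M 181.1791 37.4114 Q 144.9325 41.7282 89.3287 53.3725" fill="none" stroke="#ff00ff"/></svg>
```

; LightBurn 1.6.03
; GRBL device profile, absolute coords
G21
G90
G0 X68.7964 Y125.5543
M3 S436
G01 X112.9814 Y125.5543 F1853
G01 X112.9814 Y86.2937
G01 X68.7964 Y86.2937
G01 X68.7964 Y125.5543
G0 X69.1707 Y76.4116
M3 S436
G01 X63.9630 Y92.4392 F1853
G01 X50.3291 Y102.3448
G01 X33.4767 Y102.3448
G01 X19.8428 Y92.4392
G01 X14.6351 Y76.4116
G01 X19.8428 Y60.3840
G01 X33.4767 Y50.4784
G01 X50.3291 Y50.4784
G01 X63.9630 Y60.3840
G01 X69.1707 Y76.4116
G0 X20.0817 Y111.9366
M3 S436
G01 X38.8505 Y111.3631 F1853
G01 X64.4619 Y105.9361
G01 X91.2147 Y96.7529
G01 X113.4074 Y84.9112
G01 X125.3390 Y71.5083
G0 X221.4787 Y33.2035
M3 S436
G01 X219.0691 Y40.6194 F1853
G01 X212.7608 Y45.2027
G01 X204.9632 Y45.2027
G01 X198.6549 Y40.6194
G01 X196.2453 Y33.2035
G01 X198.6549 Y25.7876
G01 X204.9632 Y21.2043
G01 X212.7608 Y21.2043
G01 X219.0691 Y25.7876
G01 X221.4787 Y33.2035
G0 X181.1791 Y102.1405
M3 S420
G01 X165.9062 Y100.1207 F4163
G01 X149.0847 Y97.5147
G01 X130.7146 Y94.3224
G01 X110.7959 Y90.5440
G01 X89.3287 Y86.1794
M5
G0 X0.0000 Y0.0000

Since the viewBox matches the mm dimensions, user units are millimetres directly. The only transform is the Y-flip y_m = 139.5519 − y_svg.

Shape 1 is a rectangle drawn with `<path>`. Its stroke #008000 means score at S436, F1853. After flipping Y the toolpath is (68.7964,125.5543) → (112.9814,125.5543) → (112.9814,86.2937) → (68.7964,86.2937) → (68.7964,125.5543), returning to the start.

Shape 2 is a circle drawn with `<circle>`. Its stroke #008000 means score at S436, F1853. After flipping Y the toolpath is (69.1707,76.4116) → (63.9630,92.4392) → (50.3291,102.3448) → (33.4767,102.3448) → (19.8428,92.4392) → (14.6351,76.4116) → (19.8428,60.3840) → (33.4767,50.4784) → (50.3291,50.4784) → (63.9630,60.3840) → (69.1707,76.4116), returning to the start.

Shape 3 is a cubic bezier drawn with `<path>`. Its stroke #008000 means score at S436, F1853. After flipping Y the toolpath is (20.0817,111.9366) → (38.8505,111.3631) → (64.4619,105.9361) → (91.2147,96.7529) → (113.4074,84.9112) → (125.3390,71.5083).

Shape 4 is a circle drawn with `<circle>`. Its stroke #008000 means score at S436, F1853. After flipping Y the toolpath is (221.4787,33.2035) → (219.0691,40.6194) → (212.7608,45.2027) → (204.9632,45.2027) → (198.6549,40.6194) → (196.2453,33.2035) → (198.6549,25.7876) → (204.9632,21.2043) → (212.7608,21.2043) → (219.0691,25.7876) → (221.4787,33.2035), returning to the start.

Shape 5 is a quadratic bezier drawn with `<path>`. Its stroke #ff00ff means engrave at S420, F4163. After flipping Y the toolpath is (181.1791,102.1405) → (165.9062,100.1207) → (149.0847,97.5147) → (130.7146,94.3224) → (110.7959,90.5440) → (89.3287,86.1794).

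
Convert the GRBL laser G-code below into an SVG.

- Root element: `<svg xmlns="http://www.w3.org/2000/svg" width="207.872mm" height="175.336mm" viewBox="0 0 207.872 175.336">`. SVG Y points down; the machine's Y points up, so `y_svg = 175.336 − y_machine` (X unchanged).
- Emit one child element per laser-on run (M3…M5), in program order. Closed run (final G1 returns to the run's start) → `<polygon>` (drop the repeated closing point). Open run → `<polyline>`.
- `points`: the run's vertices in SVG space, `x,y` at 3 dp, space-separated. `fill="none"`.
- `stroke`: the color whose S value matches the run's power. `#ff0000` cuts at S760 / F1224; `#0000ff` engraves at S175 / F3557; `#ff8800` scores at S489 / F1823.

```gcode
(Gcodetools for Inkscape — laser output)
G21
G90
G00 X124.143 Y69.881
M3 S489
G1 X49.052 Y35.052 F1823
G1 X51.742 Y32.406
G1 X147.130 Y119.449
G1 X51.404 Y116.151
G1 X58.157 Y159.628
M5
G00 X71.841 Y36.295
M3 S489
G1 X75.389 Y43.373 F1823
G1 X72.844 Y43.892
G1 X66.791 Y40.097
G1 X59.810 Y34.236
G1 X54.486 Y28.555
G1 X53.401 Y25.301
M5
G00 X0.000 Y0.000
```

Each laser-on run becomes one SVG element. Flip Y back into SVG space with y_svg = 175.336 − y_machine. Every run uses S489, so all elements get stroke `#ff8800` (score).

Run 1: The run is open, so emit a `<polyline>` with points (Y-flipped): 124.143,105.455 49.052,140.284 51.742,142.930 147.130,55.887 51.404,59.185 58.157,15.708.

Run 2: The run is open, so emit a `<polyline>` with points (Y-flipped): 71.841,139.041 75.389,131.963 72.844,131.444 66.791,135.239 59.810,141.100 54.486,146.781 53.401,150.035.

<svg xmlns="http://www.w3.org/2000/svg" width="207.872mm" height="175.336mm" viewBox="0 0 207.872 175.336">
  <polyline points="124.143,105.455 49.052,140.284 51.742,142.930 147.130,55.887 51.404,59.185 58.157,15.708" fill="none" stroke="#ff8800"/>
  <polyline points="71.841,139.041 75.389,131.963 72.844,131.444 66.791,135.239 59.810,141.100 54.486,146.781 53.401,150.035" fill="none" stroke="#ff8800"/>
</svg>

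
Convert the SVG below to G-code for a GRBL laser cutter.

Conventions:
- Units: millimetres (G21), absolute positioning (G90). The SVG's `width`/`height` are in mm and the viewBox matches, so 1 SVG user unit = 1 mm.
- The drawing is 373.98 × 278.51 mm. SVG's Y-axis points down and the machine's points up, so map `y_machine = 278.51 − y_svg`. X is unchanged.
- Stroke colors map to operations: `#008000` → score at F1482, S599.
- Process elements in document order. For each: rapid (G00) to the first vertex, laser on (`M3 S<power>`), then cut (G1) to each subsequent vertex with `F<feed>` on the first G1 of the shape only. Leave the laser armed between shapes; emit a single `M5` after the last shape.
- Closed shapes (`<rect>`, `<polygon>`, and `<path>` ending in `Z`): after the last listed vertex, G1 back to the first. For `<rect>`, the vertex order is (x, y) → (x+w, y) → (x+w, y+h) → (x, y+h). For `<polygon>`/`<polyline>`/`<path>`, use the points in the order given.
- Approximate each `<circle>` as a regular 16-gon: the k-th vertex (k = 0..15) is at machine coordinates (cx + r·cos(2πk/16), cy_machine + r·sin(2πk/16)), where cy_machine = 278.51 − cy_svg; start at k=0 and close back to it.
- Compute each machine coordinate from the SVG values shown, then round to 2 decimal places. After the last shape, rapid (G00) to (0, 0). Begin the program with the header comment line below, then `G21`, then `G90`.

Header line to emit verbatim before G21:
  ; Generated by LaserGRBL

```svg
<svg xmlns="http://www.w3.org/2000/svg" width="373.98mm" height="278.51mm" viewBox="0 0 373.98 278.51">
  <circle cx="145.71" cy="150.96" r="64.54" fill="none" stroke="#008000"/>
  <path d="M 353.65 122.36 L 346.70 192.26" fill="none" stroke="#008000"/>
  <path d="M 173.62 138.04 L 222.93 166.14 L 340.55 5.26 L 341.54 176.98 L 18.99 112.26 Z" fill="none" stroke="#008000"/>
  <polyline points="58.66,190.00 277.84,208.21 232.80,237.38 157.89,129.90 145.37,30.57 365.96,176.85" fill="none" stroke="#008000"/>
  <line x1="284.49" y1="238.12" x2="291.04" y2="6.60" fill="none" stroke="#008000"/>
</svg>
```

; Generated by LaserGRBL
G21
G90
G00 X210.25 Y127.55
M3 S599
G1 X205.34 Y152.25 F1482
G1 X191.35 Y173.19
G1 X170.41 Y187.18
G1 X145.71 Y192.09
G1 X121.01 Y187.18
G1 X100.07 Y173.19
G1 X86.08 Y152.25
G1 X81.17 Y127.55
G1 X86.08 Y102.85
G1 X100.07 Y81.91
G1 X121.01 Y67.92
G1 X145.71 Y63.01
G1 X170.41 Y67.92
G1 X191.35 Y81.91
G1 X205.34 Y102.85
G1 X210.25 Y127.55
G00 X353.65 Y156.15
M3 S599
G1 X346.70 Y86.25 F1482
G00 X173.62 Y140.47
M3 S599
G1 X222.93 Y112.37 F1482
G1 X340.55 Y273.25
G1 X341.54 Y101.53
G1 X18.99 Y166.25
G1 X173.62 Y140.47
G00 X58.66 Y88.51
M3 S599
G1 X277.84 Y70.30 F1482
G1 X232.80 Y41.13
G1 X157.89 Y148.61
G1 X145.37 Y247.94
G1 X365.96 Y101.66
G00 X284.49 Y40.39
M3 S599
G1 X291.04 Y271.91 F1482
M5
G00 X0.00 Y0.00

viewBox `0 0 373.98 278.51` with mm width/height → 1 unit = 1 mm. Flip: y_m = 278.51 − y_svg.

**Shape 1** — `<circle>` circle, stroke `#008000` → score (S599, F1482). Machine vertices: (210.25,127.55) → (205.34,152.25) → (191.35,173.19) → (170.41,187.18) → (145.71,192.09) → (121.01,187.18) → (100.07,173.19) → (86.08,152.25) → (81.17,127.55) → (86.08,102.85) → (100.07,81.91) → (121.01,67.92) → (145.71,63.01) → (170.41,67.92) → (191.35,81.91) → (205.34,102.85) → (210.25,127.55). Closed: final G1 returns to the first vertex.

**Shape 2** — `<path>` line segment, stroke `#008000` → score (S599, F1482). Machine vertices: (353.65,156.15) → (346.70,86.25). Open path.

**Shape 3** — `<path>` closed polygon, stroke `#008000` → score (S599, F1482). Machine vertices: (173.62,140.47) → (222.93,112.37) → (340.55,273.25) → (341.54,101.53) → (18.99,166.25) → (173.62,140.47). Closed: final G1 returns to the first vertex.

**Shape 4** — `<polyline>` open polyline, stroke `#008000` → score (S599, F1482). Machine vertices: (58.66,88.51) → (277.84,70.30) → (232.80,41.13) → (157.89,148.61) → (145.37,247.94) → (365.96,101.66). Open path.

**Shape 5** — `<line>` line segment, stroke `#008000` → score (S599, F1482). Machine vertices: (284.49,40.39) → (291.04,271.91). Open path.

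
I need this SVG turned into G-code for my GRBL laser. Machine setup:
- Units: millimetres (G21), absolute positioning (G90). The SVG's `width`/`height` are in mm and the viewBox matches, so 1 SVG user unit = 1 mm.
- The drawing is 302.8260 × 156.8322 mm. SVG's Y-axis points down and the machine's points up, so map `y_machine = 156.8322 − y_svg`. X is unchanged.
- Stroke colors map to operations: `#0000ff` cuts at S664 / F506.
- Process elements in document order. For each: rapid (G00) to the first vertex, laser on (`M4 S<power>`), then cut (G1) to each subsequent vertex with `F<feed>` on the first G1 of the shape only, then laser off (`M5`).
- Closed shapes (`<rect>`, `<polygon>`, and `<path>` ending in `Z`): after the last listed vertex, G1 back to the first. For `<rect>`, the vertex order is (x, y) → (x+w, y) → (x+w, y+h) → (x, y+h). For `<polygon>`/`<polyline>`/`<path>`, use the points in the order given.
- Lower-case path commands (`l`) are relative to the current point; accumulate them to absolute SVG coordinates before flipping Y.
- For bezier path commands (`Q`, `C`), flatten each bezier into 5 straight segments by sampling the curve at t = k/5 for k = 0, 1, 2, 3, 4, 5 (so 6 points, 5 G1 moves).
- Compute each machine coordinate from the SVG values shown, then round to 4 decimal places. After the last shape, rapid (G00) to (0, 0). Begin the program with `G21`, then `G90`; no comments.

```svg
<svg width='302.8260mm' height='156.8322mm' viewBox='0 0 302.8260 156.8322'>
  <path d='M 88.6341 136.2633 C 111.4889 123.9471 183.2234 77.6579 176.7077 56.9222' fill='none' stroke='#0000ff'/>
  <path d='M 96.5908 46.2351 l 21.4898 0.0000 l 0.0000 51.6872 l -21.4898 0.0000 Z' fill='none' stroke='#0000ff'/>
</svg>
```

Since the viewBox matches the mm dimensions, user units are millimetres directly. The only transform is the Y-flip y_m = 156.8322 − y_svg.

Shape 1 is a cubic bezier drawn with `<path>`. Its stroke #0000ff means cut at S664, F506. After flipping Y the toolpath is (88.6341,20.5689) → (107.1955,31.5592) → (131.3858,47.8457) → (155.1028,66.5712) → (172.2441,84.8784) → (176.7077,99.9100).

Shape 2 is a rectangle drawn with `<path>`. Its stroke #0000ff means cut at S664, F506. After flipping Y the toolpath is (96.5908,110.5971) → (118.0806,110.5971) → (118.0806,58.9099) → (96.5908,58.9099) → (96.5908,110.5971), returning to the start.

G21
G90
G00 X88.6341 Y20.5689
M4 S664
G1 X107.1955 Y31.5592 F506
G1 X131.3858 Y47.8457
G1 X155.1028 Y66.5712
G1 X172.2441 Y84.8784
G1 X176.7077 Y99.9100
M5
G00 X96.5908 Y110.5971
M4 S664
G1 X118.0806 Y110.5971 F506
G1 X118.0806 Y58.9099
G1 X96.5908 Y58.9099
G1 X96.5908 Y110.5971
M5
G00 X0.0000 Y0.0000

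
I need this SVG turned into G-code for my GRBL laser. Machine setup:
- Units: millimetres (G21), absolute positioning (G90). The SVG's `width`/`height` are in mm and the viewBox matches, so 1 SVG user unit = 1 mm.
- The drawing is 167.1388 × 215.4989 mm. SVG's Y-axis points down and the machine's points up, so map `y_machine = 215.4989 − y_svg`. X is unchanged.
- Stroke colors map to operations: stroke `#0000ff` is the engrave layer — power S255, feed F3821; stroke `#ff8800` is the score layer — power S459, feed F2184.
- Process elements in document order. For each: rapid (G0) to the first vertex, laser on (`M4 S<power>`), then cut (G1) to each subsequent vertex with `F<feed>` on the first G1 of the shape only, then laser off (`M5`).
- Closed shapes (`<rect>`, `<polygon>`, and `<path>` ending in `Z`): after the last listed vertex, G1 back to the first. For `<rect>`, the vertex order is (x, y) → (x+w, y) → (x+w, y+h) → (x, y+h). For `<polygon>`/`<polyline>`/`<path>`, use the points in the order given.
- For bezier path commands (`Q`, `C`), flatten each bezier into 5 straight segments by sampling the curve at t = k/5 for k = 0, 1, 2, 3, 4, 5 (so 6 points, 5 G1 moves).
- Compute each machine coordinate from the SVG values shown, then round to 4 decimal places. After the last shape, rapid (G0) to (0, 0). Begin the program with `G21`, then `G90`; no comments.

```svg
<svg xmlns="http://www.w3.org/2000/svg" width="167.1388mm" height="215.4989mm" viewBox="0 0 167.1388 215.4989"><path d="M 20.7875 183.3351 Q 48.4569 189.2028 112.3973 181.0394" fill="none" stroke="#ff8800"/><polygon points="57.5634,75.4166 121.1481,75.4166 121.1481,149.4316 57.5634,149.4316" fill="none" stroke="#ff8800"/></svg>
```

G21
G90
G0 X20.7875 Y32.1638
M4 S459
G1 X33.3061 Y30.3780 F2184
G1 X48.7264 Y29.7146
G1 X67.0483 Y30.1738
G1 X88.2720 Y31.7554
G1 X112.3973 Y34.4595
M5
G0 X57.5634 Y140.0823
M4 S459
G1 X121.1481 Y140.0823 F2184
G1 X121.1481 Y66.0673
G1 X57.5634 Y66.0673
G1 X57.5634 Y140.0823
M5
G0 X0.0000 Y0.0000

Since the viewBox matches the mm dimensions, user units are millimetres directly. The only transform is the Y-flip y_m = 215.4989 − y_svg.

Shape 1 is a quadratic bezier drawn with `<path>`. Its stroke #ff8800 means score at S459, F2184. After flipping Y the toolpath is (20.7875,32.1638) → (33.3061,30.3780) → (48.7264,29.7146) → (67.0483,30.1738) → (88.2720,31.7554) → (112.3973,34.4595).

Shape 2 is a rectangle drawn with `<polygon>`. Its stroke #ff8800 means score at S459, F2184. After flipping Y the toolpath is (57.5634,140.0823) → (121.1481,140.0823) → (121.1481,66.0673) → (57.5634,66.0673) → (57.5634,140.0823), returning to the start.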